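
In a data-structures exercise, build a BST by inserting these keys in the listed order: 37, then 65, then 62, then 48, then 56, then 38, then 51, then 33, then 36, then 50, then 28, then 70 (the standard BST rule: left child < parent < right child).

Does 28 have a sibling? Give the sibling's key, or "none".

36

Insert 37: tree is empty, so 37 becomes the root.
Insert 65: 65 > 37 → go right. Place as right child of 37.
Insert 62: 62 > 37 → go right; 62 < 65 → go left. Place as left child of 65.
Insert 48: 48 > 37 → go right; 48 < 65 → go left; 48 < 62 → go left. Place as left child of 62.
Insert 56: 56 > 37 → go right; 56 < 65 → go left; 56 < 62 → go left; 56 > 48 → go right. Place as right child of 48.
Insert 38: 38 > 37 → go right; 38 < 65 → go left; 38 < 62 → go left; 38 < 48 → go left. Place as left child of 48.
Insert 51: 51 > 37 → go right; 51 < 65 → go left; 51 < 62 → go left; 51 > 48 → go right; 51 < 56 → go left. Place as left child of 56.
Insert 33: 33 < 37 → go left. Place as left child of 37.
Insert 36: 36 < 37 → go left; 36 > 33 → go right. Place as right child of 33.
Insert 50: 50 > 37 → go right; 50 < 65 → go left; 50 < 62 → go left; 50 > 48 → go right; 50 < 56 → go left; 50 < 51 → go left. Place as left child of 51.
Insert 28: 28 < 37 → go left; 28 < 33 → go left. Place as left child of 33.
Insert 70: 70 > 37 → go right; 70 > 65 → go right. Place as right child of 65.

28's parent is 33; the other child of 33 is 36.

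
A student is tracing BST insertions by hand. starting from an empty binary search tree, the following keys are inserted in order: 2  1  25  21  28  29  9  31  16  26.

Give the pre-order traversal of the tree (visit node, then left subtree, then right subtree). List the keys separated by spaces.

2: root
1: left child of 2 (depth 1)
25: right child of 2 (depth 1)
21: left child of 25 (depth 2)
28: right child of 25 (depth 2)
29: right child of 28 (depth 3)
9: left child of 21 (depth 3)
31: right child of 29 (depth 4)
16: right child of 9 (depth 4)
26: left child of 28 (depth 3)

2 1 25 21 9 16 28 26 29 31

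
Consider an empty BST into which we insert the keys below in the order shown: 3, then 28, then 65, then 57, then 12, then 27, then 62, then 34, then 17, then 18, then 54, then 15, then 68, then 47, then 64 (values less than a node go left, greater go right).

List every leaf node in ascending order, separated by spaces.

15 18 47 64 68

Insert 3: tree is empty, so 3 becomes the root.
Insert 28: 28 > 3 → go right. Place as right child of 3.
Insert 65: 65 > 3 → go right; 65 > 28 → go right. Place as right child of 28.
Insert 57: 57 > 3 → go right; 57 > 28 → go right; 57 < 65 → go left. Place as left child of 65.
Insert 12: 12 > 3 → go right; 12 < 28 → go left. Place as left child of 28.
Insert 27: 27 > 3 → go right; 27 < 28 → go left; 27 > 12 → go right. Place as right child of 12.
Insert 62: 62 > 3 → go right; 62 > 28 → go right; 62 < 65 → go left; 62 > 57 → go right. Place as right child of 57.
Insert 34: 34 > 3 → go right; 34 > 28 → go right; 34 < 65 → go left; 34 < 57 → go left. Place as left child of 57.
Insert 17: 17 > 3 → go right; 17 < 28 → go left; 17 > 12 → go right; 17 < 27 → go left. Place as left child of 27.
Insert 18: 18 > 3 → go right; 18 < 28 → go left; 18 > 12 → go right; 18 < 27 → go left; 18 > 17 → go right. Place as right child of 17.
Insert 54: 54 > 3 → go right; 54 > 28 → go right; 54 < 65 → go left; 54 < 57 → go left; 54 > 34 → go right. Place as right child of 34.
Insert 15: 15 > 3 → go right; 15 < 28 → go left; 15 > 12 → go right; 15 < 27 → go left; 15 < 17 → go left. Place as left child of 17.
Insert 68: 68 > 3 → go right; 68 > 28 → go right; 68 > 65 → go right. Place as right child of 65.
Insert 47: 47 > 3 → go right; 47 > 28 → go right; 47 < 65 → go left; 47 < 57 → go left; 47 > 34 → go right; 47 < 54 → go left. Place as left child of 54.
Insert 64: 64 > 3 → go right; 64 > 28 → go right; 64 < 65 → go left; 64 > 57 → go right; 64 > 62 → go right. Place as right child of 62.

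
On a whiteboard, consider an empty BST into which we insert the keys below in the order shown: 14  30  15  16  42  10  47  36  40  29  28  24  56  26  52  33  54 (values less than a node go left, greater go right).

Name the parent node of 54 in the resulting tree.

Insert 14: tree is empty, so 14 becomes the root.
Insert 30: 30 > 14 → go right. Place as right child of 14.
Insert 15: 15 > 14 → go right; 15 < 30 → go left. Place as left child of 30.
Insert 16: 16 > 14 → go right; 16 < 30 → go left; 16 > 15 → go right. Place as right child of 15.
Insert 42: 42 > 14 → go right; 42 > 30 → go right. Place as right child of 30.
Insert 10: 10 < 14 → go left. Place as left child of 14.
Insert 47: 47 > 14 → go right; 47 > 30 → go right; 47 > 42 → go right. Place as right child of 42.
Insert 36: 36 > 14 → go right; 36 > 30 → go right; 36 < 42 → go left. Place as left child of 42.
Insert 40: 40 > 14 → go right; 40 > 30 → go right; 40 < 42 → go left; 40 > 36 → go right. Place as right child of 36.
Insert 29: 29 > 14 → go right; 29 < 30 → go left; 29 > 15 → go right; 29 > 16 → go right. Place as right child of 16.
Insert 28: 28 > 14 → go right; 28 < 30 → go left; 28 > 15 → go right; 28 > 16 → go right; 28 < 29 → go left. Place as left child of 29.
Insert 24: 24 > 14 → go right; 24 < 30 → go left; 24 > 15 → go right; 24 > 16 → go right; 24 < 29 → go left; 24 < 28 → go left. Place as left child of 28.
Insert 56: 56 > 14 → go right; 56 > 30 → go right; 56 > 42 → go right; 56 > 47 → go right. Place as right child of 47.
Insert 26: 26 > 14 → go right; 26 < 30 → go left; 26 > 15 → go right; 26 > 16 → go right; 26 < 29 → go left; 26 < 28 → go left; 26 > 24 → go right. Place as right child of 24.
Insert 52: 52 > 14 → go right; 52 > 30 → go right; 52 > 42 → go right; 52 > 47 → go right; 52 < 56 → go left. Place as left child of 56.
Insert 33: 33 > 14 → go right; 33 > 30 → go right; 33 < 42 → go left; 33 < 36 → go left. Place as left child of 36.
Insert 54: 54 > 14 → go right; 54 > 30 → go right; 54 > 42 → go right; 54 > 47 → go right; 54 < 56 → go left; 54 > 52 → go right. Place as right child of 52.

52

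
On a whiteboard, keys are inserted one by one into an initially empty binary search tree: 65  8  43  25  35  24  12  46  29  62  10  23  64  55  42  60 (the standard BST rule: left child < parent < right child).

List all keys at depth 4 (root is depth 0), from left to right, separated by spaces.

Insert 65: tree is empty, so 65 becomes the root.
Insert 8: 8 < 65 → go left. Place as left child of 65.
Insert 43: 43 < 65 → go left; 43 > 8 → go right. Place as right child of 8.
Insert 25: 25 < 65 → go left; 25 > 8 → go right; 25 < 43 → go left. Place as left child of 43.
Insert 35: 35 < 65 → go left; 35 > 8 → go right; 35 < 43 → go left; 35 > 25 → go right. Place as right child of 25.
Insert 24: 24 < 65 → go left; 24 > 8 → go right; 24 < 43 → go left; 24 < 25 → go left. Place as left child of 25.
Insert 12: 12 < 65 → go left; 12 > 8 → go right; 12 < 43 → go left; 12 < 25 → go left; 12 < 24 → go left. Place as left child of 24.
Insert 46: 46 < 65 → go left; 46 > 8 → go right; 46 > 43 → go right. Place as right child of 43.
Insert 29: 29 < 65 → go left; 29 > 8 → go right; 29 < 43 → go left; 29 > 25 → go right; 29 < 35 → go left. Place as left child of 35.
Insert 62: 62 < 65 → go left; 62 > 8 → go right; 62 > 43 → go right; 62 > 46 → go right. Place as right child of 46.
Insert 10: 10 < 65 → go left; 10 > 8 → go right; 10 < 43 → go left; 10 < 25 → go left; 10 < 24 → go left; 10 < 12 → go left. Place as left child of 12.
Insert 23: 23 < 65 → go left; 23 > 8 → go right; 23 < 43 → go left; 23 < 25 → go left; 23 < 24 → go left; 23 > 12 → go right. Place as right child of 12.
Insert 64: 64 < 65 → go left; 64 > 8 → go right; 64 > 43 → go right; 64 > 46 → go right; 64 > 62 → go right. Place as right child of 62.
Insert 55: 55 < 65 → go left; 55 > 8 → go right; 55 > 43 → go right; 55 > 46 → go right; 55 < 62 → go left. Place as left child of 62.
Insert 42: 42 < 65 → go left; 42 > 8 → go right; 42 < 43 → go left; 42 > 25 → go right; 42 > 35 → go right. Place as right child of 35.
Insert 60: 60 < 65 → go left; 60 > 8 → go right; 60 > 43 → go right; 60 > 46 → go right; 60 < 62 → go left; 60 > 55 → go right. Place as right child of 55.

24 35 62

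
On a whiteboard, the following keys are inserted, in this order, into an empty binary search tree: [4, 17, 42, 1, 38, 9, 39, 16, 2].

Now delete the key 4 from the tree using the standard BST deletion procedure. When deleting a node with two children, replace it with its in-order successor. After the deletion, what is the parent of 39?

38

Insert 4: tree is empty, so 4 becomes the root.
Insert 17: 17 > 4 → go right. Place as right child of 4.
Insert 42: 42 > 4 → go right; 42 > 17 → go right. Place as right child of 17.
Insert 1: 1 < 4 → go left. Place as left child of 4.
Insert 38: 38 > 4 → go right; 38 > 17 → go right; 38 < 42 → go left. Place as left child of 42.
Insert 9: 9 > 4 → go right; 9 < 17 → go left. Place as left child of 17.
Insert 39: 39 > 4 → go right; 39 > 17 → go right; 39 < 42 → go left; 39 > 38 → go right. Place as right child of 38.
Insert 16: 16 > 4 → go right; 16 < 17 → go left; 16 > 9 → go right. Place as right child of 9.
Insert 2: 2 < 4 → go left; 2 > 1 → go right. Place as right child of 1.

Delete 4 (two children — replace with in-order successor).
After deletion, 39's parent is 38.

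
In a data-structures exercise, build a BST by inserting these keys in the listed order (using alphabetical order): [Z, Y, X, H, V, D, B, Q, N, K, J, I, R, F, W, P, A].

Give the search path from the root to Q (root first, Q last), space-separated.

Z: root
Y: left child of Z (depth 1)
X: left child of Y (depth 2)
H: left child of X (depth 3)
V: right child of H (depth 4)
D: left child of H (depth 4)
B: left child of D (depth 5)
Q: left child of V (depth 5)
N: left child of Q (depth 6)
K: left child of N (depth 7)
J: left child of K (depth 8)
I: left child of J (depth 9)
R: right child of Q (depth 6)
F: right child of D (depth 5)
W: right child of V (depth 5)
P: right child of N (depth 7)
A: left child of B (depth 6)

Z Y X H V Q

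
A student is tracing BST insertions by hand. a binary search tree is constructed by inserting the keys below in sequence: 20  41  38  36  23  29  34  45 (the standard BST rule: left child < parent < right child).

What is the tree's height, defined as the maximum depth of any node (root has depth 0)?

Insert 20: tree is empty, so 20 becomes the root.
Insert 41: 41 > 20 → go right. Place as right child of 20.
Insert 38: 38 > 20 → go right; 38 < 41 → go left. Place as left child of 41.
Insert 36: 36 > 20 → go right; 36 < 41 → go left; 36 < 38 → go left. Place as left child of 38.
Insert 23: 23 > 20 → go right; 23 < 41 → go left; 23 < 38 → go left; 23 < 36 → go left. Place as left child of 36.
Insert 29: 29 > 20 → go right; 29 < 41 → go left; 29 < 38 → go left; 29 < 36 → go left; 29 > 23 → go right. Place as right child of 23.
Insert 34: 34 > 20 → go right; 34 < 41 → go left; 34 < 38 → go left; 34 < 36 → go left; 34 > 23 → go right; 34 > 29 → go right. Place as right child of 29.
Insert 45: 45 > 20 → go right; 45 > 41 → go right. Place as right child of 41.

The deepest node is 34 at depth 6.

6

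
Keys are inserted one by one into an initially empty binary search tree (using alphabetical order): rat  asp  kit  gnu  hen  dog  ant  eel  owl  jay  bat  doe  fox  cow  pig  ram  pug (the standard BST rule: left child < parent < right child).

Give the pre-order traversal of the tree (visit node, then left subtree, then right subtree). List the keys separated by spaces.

rat asp ant kit gnu dog bat doe cow eel fox hen jay owl pig ram pug

Resulting structure (node: left, right):
  rat: L=asp, R=–
  asp: L=ant, R=kit
  kit: L=gnu, R=owl
  gnu: L=dog, R=hen
  hen: L=–, R=jay
  dog: L=bat, R=eel
  ant: L=–, R=–
  eel: L=–, R=fox
  owl: L=–, R=pig
  jay: L=–, R=–
  bat: L=–, R=doe
  doe: L=cow, R=–
  fox: L=–, R=–
  cow: L=–, R=–
  pig: L=–, R=ram
  ram: L=pug, R=–
  pug: L=–, R=–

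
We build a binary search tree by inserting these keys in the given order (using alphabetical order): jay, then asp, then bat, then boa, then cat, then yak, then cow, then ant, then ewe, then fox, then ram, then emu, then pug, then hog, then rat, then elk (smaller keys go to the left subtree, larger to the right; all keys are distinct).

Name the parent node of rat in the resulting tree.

ram

jay: root
asp: left child of jay (depth 1)
bat: right child of asp (depth 2)
boa: right child of bat (depth 3)
cat: right child of boa (depth 4)
yak: right child of jay (depth 1)
cow: right child of cat (depth 5)
ant: left child of asp (depth 2)
ewe: right child of cow (depth 6)
fox: right child of ewe (depth 7)
ram: left child of yak (depth 2)
emu: left child of ewe (depth 7)
pug: left child of ram (depth 3)
hog: right child of fox (depth 8)
rat: right child of ram (depth 3)
elk: left child of emu (depth 8)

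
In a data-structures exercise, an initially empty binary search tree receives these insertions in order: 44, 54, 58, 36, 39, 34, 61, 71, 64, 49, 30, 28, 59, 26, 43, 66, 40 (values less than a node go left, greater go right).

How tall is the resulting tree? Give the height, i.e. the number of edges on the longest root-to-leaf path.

44: root
54: right child of 44 (depth 1)
58: right child of 54 (depth 2)
36: left child of 44 (depth 1)
39: right child of 36 (depth 2)
34: left child of 36 (depth 2)
61: right child of 58 (depth 3)
71: right child of 61 (depth 4)
64: left child of 71 (depth 5)
49: left child of 54 (depth 2)
30: left child of 34 (depth 3)
28: left child of 30 (depth 4)
59: left child of 61 (depth 4)
26: left child of 28 (depth 5)
43: right child of 39 (depth 3)
66: right child of 64 (depth 6)
40: left child of 43 (depth 4)

The deepest node is 66 at depth 6.

6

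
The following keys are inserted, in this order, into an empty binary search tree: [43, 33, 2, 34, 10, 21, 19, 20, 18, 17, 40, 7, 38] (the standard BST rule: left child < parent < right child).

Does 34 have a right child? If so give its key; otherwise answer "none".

Insert 43: tree is empty, so 43 becomes the root.
Insert 33: 33 < 43 → go left. Place as left child of 43.
Insert 2: 2 < 43 → go left; 2 < 33 → go left. Place as left child of 33.
Insert 34: 34 < 43 → go left; 34 > 33 → go right. Place as right child of 33.
Insert 10: 10 < 43 → go left; 10 < 33 → go left; 10 > 2 → go right. Place as right child of 2.
Insert 21: 21 < 43 → go left; 21 < 33 → go left; 21 > 2 → go right; 21 > 10 → go right. Place as right child of 10.
Insert 19: 19 < 43 → go left; 19 < 33 → go left; 19 > 2 → go right; 19 > 10 → go right; 19 < 21 → go left. Place as left child of 21.
Insert 20: 20 < 43 → go left; 20 < 33 → go left; 20 > 2 → go right; 20 > 10 → go right; 20 < 21 → go left; 20 > 19 → go right. Place as right child of 19.
Insert 18: 18 < 43 → go left; 18 < 33 → go left; 18 > 2 → go right; 18 > 10 → go right; 18 < 21 → go left; 18 < 19 → go left. Place as left child of 19.
Insert 17: 17 < 43 → go left; 17 < 33 → go left; 17 > 2 → go right; 17 > 10 → go right; 17 < 21 → go left; 17 < 19 → go left; 17 < 18 → go left. Place as left child of 18.
Insert 40: 40 < 43 → go left; 40 > 33 → go right; 40 > 34 → go right. Place as right child of 34.
Insert 7: 7 < 43 → go left; 7 < 33 → go left; 7 > 2 → go right; 7 < 10 → go left. Place as left child of 10.
Insert 38: 38 < 43 → go left; 38 > 33 → go right; 38 > 34 → go right; 38 < 40 → go left. Place as left child of 40.

40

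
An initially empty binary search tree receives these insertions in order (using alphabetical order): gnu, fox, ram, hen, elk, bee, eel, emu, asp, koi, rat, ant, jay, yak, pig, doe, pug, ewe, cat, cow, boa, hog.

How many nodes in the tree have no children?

7

gnu: root
fox: left child of gnu (depth 1)
ram: right child of gnu (depth 1)
hen: left child of ram (depth 2)
elk: left child of fox (depth 2)
bee: left child of elk (depth 3)
eel: right child of bee (depth 4)
emu: right child of elk (depth 3)
asp: left child of bee (depth 4)
koi: right child of hen (depth 3)
rat: right child of ram (depth 2)
ant: left child of asp (depth 5)
jay: left child of koi (depth 4)
yak: right child of rat (depth 3)
pig: right child of koi (depth 4)
doe: left child of eel (depth 5)
pug: right child of pig (depth 5)
ewe: right child of emu (depth 4)
cat: left child of doe (depth 6)
cow: right child of cat (depth 7)
boa: left child of cat (depth 7)
hog: left child of jay (depth 5)

Leaves: ant, boa, cow, ewe, hog, pug, yak — 7 in total.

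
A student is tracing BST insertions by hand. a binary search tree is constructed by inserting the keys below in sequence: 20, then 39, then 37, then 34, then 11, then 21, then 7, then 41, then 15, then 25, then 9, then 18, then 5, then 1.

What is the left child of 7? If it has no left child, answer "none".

5

20: root
39: right child of 20 (depth 1)
37: left child of 39 (depth 2)
34: left child of 37 (depth 3)
11: left child of 20 (depth 1)
21: left child of 34 (depth 4)
7: left child of 11 (depth 2)
41: right child of 39 (depth 2)
15: right child of 11 (depth 2)
25: right child of 21 (depth 5)
9: right child of 7 (depth 3)
18: right child of 15 (depth 3)
5: left child of 7 (depth 3)
1: left child of 5 (depth 4)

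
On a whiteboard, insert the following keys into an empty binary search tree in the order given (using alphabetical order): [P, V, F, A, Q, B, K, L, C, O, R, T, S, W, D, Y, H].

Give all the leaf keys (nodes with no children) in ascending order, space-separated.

D H O S Y

P: root
V: right child of P (depth 1)
F: left child of P (depth 1)
A: left child of F (depth 2)
Q: left child of V (depth 2)
B: right child of A (depth 3)
K: right child of F (depth 2)
L: right child of K (depth 3)
C: right child of B (depth 4)
O: right child of L (depth 4)
R: right child of Q (depth 3)
T: right child of R (depth 4)
S: left child of T (depth 5)
W: right child of V (depth 2)
D: right child of C (depth 5)
Y: right child of W (depth 3)
H: left child of K (depth 3)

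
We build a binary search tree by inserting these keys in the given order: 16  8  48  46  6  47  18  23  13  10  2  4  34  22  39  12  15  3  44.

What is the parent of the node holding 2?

6

16: root
8: left child of 16 (depth 1)
48: right child of 16 (depth 1)
46: left child of 48 (depth 2)
6: left child of 8 (depth 2)
47: right child of 46 (depth 3)
18: left child of 46 (depth 3)
23: right child of 18 (depth 4)
13: right child of 8 (depth 2)
10: left child of 13 (depth 3)
2: left child of 6 (depth 3)
4: right child of 2 (depth 4)
34: right child of 23 (depth 5)
22: left child of 23 (depth 5)
39: right child of 34 (depth 6)
12: right child of 10 (depth 4)
15: right child of 13 (depth 3)
3: left child of 4 (depth 5)
44: right child of 39 (depth 7)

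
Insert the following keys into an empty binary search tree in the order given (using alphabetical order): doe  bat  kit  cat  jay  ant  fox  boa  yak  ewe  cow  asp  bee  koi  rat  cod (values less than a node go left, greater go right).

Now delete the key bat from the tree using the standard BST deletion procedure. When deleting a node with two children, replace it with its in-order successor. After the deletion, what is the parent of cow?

doe: root
bat: left child of doe (depth 1)
kit: right child of doe (depth 1)
cat: right child of bat (depth 2)
jay: left child of kit (depth 2)
ant: left child of bat (depth 2)
fox: left child of jay (depth 3)
boa: left child of cat (depth 3)
yak: right child of kit (depth 2)
ewe: left child of fox (depth 4)
cow: right child of cat (depth 3)
asp: right child of ant (depth 3)
bee: left child of boa (depth 4)
koi: left child of yak (depth 3)
rat: right child of koi (depth 4)
cod: left child of cow (depth 4)

Delete bat (two children — replace with in-order successor).
After deletion, cow's parent is cat.

cat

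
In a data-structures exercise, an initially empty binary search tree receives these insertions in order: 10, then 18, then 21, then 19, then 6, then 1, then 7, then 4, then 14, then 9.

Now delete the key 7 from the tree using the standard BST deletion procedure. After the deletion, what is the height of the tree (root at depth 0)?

3

10: root
18: right child of 10 (depth 1)
21: right child of 18 (depth 2)
19: left child of 21 (depth 3)
6: left child of 10 (depth 1)
1: left child of 6 (depth 2)
7: right child of 6 (depth 2)
4: right child of 1 (depth 3)
14: left child of 18 (depth 2)
9: right child of 7 (depth 3)

Delete 7 (at most one child — splice it out).
After deletion, deepest node is 19 at depth 3.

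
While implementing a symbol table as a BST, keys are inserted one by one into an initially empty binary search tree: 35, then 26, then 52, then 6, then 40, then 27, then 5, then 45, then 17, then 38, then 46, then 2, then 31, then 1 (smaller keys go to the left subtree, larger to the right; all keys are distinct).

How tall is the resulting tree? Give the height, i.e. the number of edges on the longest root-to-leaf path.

5

Insert 35: tree is empty, so 35 becomes the root.
Insert 26: 26 < 35 → go left. Place as left child of 35.
Insert 52: 52 > 35 → go right. Place as right child of 35.
Insert 6: 6 < 35 → go left; 6 < 26 → go left. Place as left child of 26.
Insert 40: 40 > 35 → go right; 40 < 52 → go left. Place as left child of 52.
Insert 27: 27 < 35 → go left; 27 > 26 → go right. Place as right child of 26.
Insert 5: 5 < 35 → go left; 5 < 26 → go left; 5 < 6 → go left. Place as left child of 6.
Insert 45: 45 > 35 → go right; 45 < 52 → go left; 45 > 40 → go right. Place as right child of 40.
Insert 17: 17 < 35 → go left; 17 < 26 → go left; 17 > 6 → go right. Place as right child of 6.
Insert 38: 38 > 35 → go right; 38 < 52 → go left; 38 < 40 → go left. Place as left child of 40.
Insert 46: 46 > 35 → go right; 46 < 52 → go left; 46 > 40 → go right; 46 > 45 → go right. Place as right child of 45.
Insert 2: 2 < 35 → go left; 2 < 26 → go left; 2 < 6 → go left; 2 < 5 → go left. Place as left child of 5.
Insert 31: 31 < 35 → go left; 31 > 26 → go right; 31 > 27 → go right. Place as right child of 27.
Insert 1: 1 < 35 → go left; 1 < 26 → go left; 1 < 6 → go left; 1 < 5 → go left; 1 < 2 → go left. Place as left child of 2.

The deepest node is 1 at depth 5.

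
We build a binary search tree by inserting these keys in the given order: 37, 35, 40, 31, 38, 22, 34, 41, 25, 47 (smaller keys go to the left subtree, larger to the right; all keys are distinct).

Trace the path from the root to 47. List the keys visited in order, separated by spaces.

Resulting structure (node: left, right):
  37: L=35, R=40
  35: L=31, R=–
  40: L=38, R=41
  31: L=22, R=34
  38: L=–, R=–
  22: L=–, R=25
  34: L=–, R=–
  41: L=–, R=47
  25: L=–, R=–
  47: L=–, R=–

37 40 41 47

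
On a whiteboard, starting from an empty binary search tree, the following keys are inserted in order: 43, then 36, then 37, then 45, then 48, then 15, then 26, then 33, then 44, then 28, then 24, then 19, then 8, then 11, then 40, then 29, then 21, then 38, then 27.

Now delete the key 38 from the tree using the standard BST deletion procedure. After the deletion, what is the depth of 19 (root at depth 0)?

43: root
36: left child of 43 (depth 1)
37: right child of 36 (depth 2)
45: right child of 43 (depth 1)
48: right child of 45 (depth 2)
15: left child of 36 (depth 2)
26: right child of 15 (depth 3)
33: right child of 26 (depth 4)
44: left child of 45 (depth 2)
28: left child of 33 (depth 5)
24: left child of 26 (depth 4)
19: left child of 24 (depth 5)
8: left child of 15 (depth 3)
11: right child of 8 (depth 4)
40: right child of 37 (depth 3)
29: right child of 28 (depth 6)
21: right child of 19 (depth 6)
38: left child of 40 (depth 4)
27: left child of 28 (depth 6)

Delete 38 (at most one child — splice it out).
After deletion, path to 19: 43 → 36 → 15 → 26 → 24 → 19.

5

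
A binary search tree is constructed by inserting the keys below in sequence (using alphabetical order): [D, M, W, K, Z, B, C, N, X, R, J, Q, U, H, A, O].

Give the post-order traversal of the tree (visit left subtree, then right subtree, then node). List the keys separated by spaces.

A C B H J K O Q U R N X Z W M D

D: root
M: right child of D (depth 1)
W: right child of M (depth 2)
K: left child of M (depth 2)
Z: right child of W (depth 3)
B: left child of D (depth 1)
C: right child of B (depth 2)
N: left child of W (depth 3)
X: left child of Z (depth 4)
R: right child of N (depth 4)
J: left child of K (depth 3)
Q: left child of R (depth 5)
U: right child of R (depth 5)
H: left child of J (depth 4)
A: left child of B (depth 2)
O: left child of Q (depth 6)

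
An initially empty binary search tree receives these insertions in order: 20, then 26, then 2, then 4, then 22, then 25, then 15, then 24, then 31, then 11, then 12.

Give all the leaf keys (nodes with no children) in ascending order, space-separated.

20: root
26: right child of 20 (depth 1)
2: left child of 20 (depth 1)
4: right child of 2 (depth 2)
22: left child of 26 (depth 2)
25: right child of 22 (depth 3)
15: right child of 4 (depth 3)
24: left child of 25 (depth 4)
31: right child of 26 (depth 2)
11: left child of 15 (depth 4)
12: right child of 11 (depth 5)

12 24 31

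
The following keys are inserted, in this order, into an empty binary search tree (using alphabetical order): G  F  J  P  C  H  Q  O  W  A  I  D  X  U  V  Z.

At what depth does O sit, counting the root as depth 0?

3

G: root
F: left child of G (depth 1)
J: right child of G (depth 1)
P: right child of J (depth 2)
C: left child of F (depth 2)
H: left child of J (depth 2)
Q: right child of P (depth 3)
O: left child of P (depth 3)
W: right child of Q (depth 4)
A: left child of C (depth 3)
I: right child of H (depth 3)
D: right child of C (depth 3)
X: right child of W (depth 5)
U: left child of W (depth 5)
V: right child of U (depth 6)
Z: right child of X (depth 6)

Path to O: G → J → P → O, which is 3 edges.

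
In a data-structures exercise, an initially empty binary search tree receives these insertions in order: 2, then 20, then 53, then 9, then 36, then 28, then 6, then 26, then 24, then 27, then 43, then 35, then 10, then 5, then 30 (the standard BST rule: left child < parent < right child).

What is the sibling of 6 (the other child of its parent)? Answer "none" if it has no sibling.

10

Resulting structure (node: left, right):
  2: L=–, R=20
  20: L=9, R=53
  53: L=36, R=–
  9: L=6, R=10
  36: L=28, R=43
  28: L=26, R=35
  6: L=5, R=–
  26: L=24, R=27
  24: L=–, R=–
  27: L=–, R=–
  43: L=–, R=–
  35: L=30, R=–
  10: L=–, R=–
  5: L=–, R=–
  30: L=–, R=–

6's parent is 9; the other child of 9 is 10.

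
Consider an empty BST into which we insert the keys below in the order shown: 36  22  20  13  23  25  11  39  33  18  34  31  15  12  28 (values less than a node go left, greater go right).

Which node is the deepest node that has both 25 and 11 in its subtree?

22

36: root
22: left child of 36 (depth 1)
20: left child of 22 (depth 2)
13: left child of 20 (depth 3)
23: right child of 22 (depth 2)
25: right child of 23 (depth 3)
11: left child of 13 (depth 4)
39: right child of 36 (depth 1)
33: right child of 25 (depth 4)
18: right child of 13 (depth 4)
34: right child of 33 (depth 5)
31: left child of 33 (depth 5)
15: left child of 18 (depth 5)
12: right child of 11 (depth 5)
28: left child of 31 (depth 6)

Path to 25: 36 → 22 → 23 → 25
Path to 11: 36 → 22 → 20 → 13 → 11
The paths share a prefix ending at 22, then split left and right.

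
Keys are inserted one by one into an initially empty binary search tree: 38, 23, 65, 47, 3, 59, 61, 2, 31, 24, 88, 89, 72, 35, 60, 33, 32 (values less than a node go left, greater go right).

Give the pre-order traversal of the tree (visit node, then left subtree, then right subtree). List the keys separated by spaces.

38 23 3 2 31 24 35 33 32 65 47 59 61 60 88 72 89

38: root
23: left child of 38 (depth 1)
65: right child of 38 (depth 1)
47: left child of 65 (depth 2)
3: left child of 23 (depth 2)
59: right child of 47 (depth 3)
61: right child of 59 (depth 4)
2: left child of 3 (depth 3)
31: right child of 23 (depth 2)
24: left child of 31 (depth 3)
88: right child of 65 (depth 2)
89: right child of 88 (depth 3)
72: left child of 88 (depth 3)
35: right child of 31 (depth 3)
60: left child of 61 (depth 5)
33: left child of 35 (depth 4)
32: left child of 33 (depth 5)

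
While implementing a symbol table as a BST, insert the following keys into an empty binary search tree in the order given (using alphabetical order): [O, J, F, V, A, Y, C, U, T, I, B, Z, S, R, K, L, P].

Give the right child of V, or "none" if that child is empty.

Y

Insert O: tree is empty, so O becomes the root.
Insert J: J < O → go left. Place as left child of O.
Insert F: F < O → go left; F < J → go left. Place as left child of J.
Insert V: V > O → go right. Place as right child of O.
Insert A: A < O → go left; A < J → go left; A < F → go left. Place as left child of F.
Insert Y: Y > O → go right; Y > V → go right. Place as right child of V.
Insert C: C < O → go left; C < J → go left; C < F → go left; C > A → go right. Place as right child of A.
Insert U: U > O → go right; U < V → go left. Place as left child of V.
Insert T: T > O → go right; T < V → go left; T < U → go left. Place as left child of U.
Insert I: I < O → go left; I < J → go left; I > F → go right. Place as right child of F.
Insert B: B < O → go left; B < J → go left; B < F → go left; B > A → go right; B < C → go left. Place as left child of C.
Insert Z: Z > O → go right; Z > V → go right; Z > Y → go right. Place as right child of Y.
Insert S: S > O → go right; S < V → go left; S < U → go left; S < T → go left. Place as left child of T.
Insert R: R > O → go right; R < V → go left; R < U → go left; R < T → go left; R < S → go left. Place as left child of S.
Insert K: K < O → go left; K > J → go right. Place as right child of J.
Insert L: L < O → go left; L > J → go right; L > K → go right. Place as right child of K.
Insert P: P > O → go right; P < V → go left; P < U → go left; P < T → go left; P < S → go left; P < R → go left. Place as left child of R.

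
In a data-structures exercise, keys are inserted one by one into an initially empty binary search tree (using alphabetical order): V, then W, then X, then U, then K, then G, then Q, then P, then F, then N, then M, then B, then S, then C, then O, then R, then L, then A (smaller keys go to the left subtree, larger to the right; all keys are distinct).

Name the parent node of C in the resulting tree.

Resulting structure (node: left, right):
  V: L=U, R=W
  W: L=–, R=X
  X: L=–, R=–
  U: L=K, R=–
  K: L=G, R=Q
  G: L=F, R=–
  Q: L=P, R=S
  P: L=N, R=–
  F: L=B, R=–
  N: L=M, R=O
  M: L=L, R=–
  B: L=A, R=C
  S: L=R, R=–
  C: L=–, R=–
  O: L=–, R=–
  R: L=–, R=–
  L: L=–, R=–
  A: L=–, R=–

B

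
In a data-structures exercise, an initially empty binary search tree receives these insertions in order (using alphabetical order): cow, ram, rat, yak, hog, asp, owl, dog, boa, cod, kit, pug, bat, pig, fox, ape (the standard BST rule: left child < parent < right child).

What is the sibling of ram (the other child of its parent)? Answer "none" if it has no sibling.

asp

cow: root
ram: right child of cow (depth 1)
rat: right child of ram (depth 2)
yak: right child of rat (depth 3)
hog: left child of ram (depth 2)
asp: left child of cow (depth 1)
owl: right child of hog (depth 3)
dog: left child of hog (depth 3)
boa: right child of asp (depth 2)
cod: right child of boa (depth 3)
kit: left child of owl (depth 4)
pug: right child of owl (depth 4)
bat: left child of boa (depth 3)
pig: left child of pug (depth 5)
fox: right child of dog (depth 4)
ape: left child of asp (depth 2)

ram's parent is cow; the other child of cow is asp.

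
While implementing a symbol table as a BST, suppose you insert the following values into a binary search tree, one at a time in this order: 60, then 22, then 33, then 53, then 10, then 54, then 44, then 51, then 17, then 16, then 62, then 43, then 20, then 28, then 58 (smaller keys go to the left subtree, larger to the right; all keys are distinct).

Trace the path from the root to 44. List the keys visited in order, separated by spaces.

60 22 33 53 44

Insert 60: tree is empty, so 60 becomes the root.
Insert 22: 22 < 60 → go left. Place as left child of 60.
Insert 33: 33 < 60 → go left; 33 > 22 → go right. Place as right child of 22.
Insert 53: 53 < 60 → go left; 53 > 22 → go right; 53 > 33 → go right. Place as right child of 33.
Insert 10: 10 < 60 → go left; 10 < 22 → go left. Place as left child of 22.
Insert 54: 54 < 60 → go left; 54 > 22 → go right; 54 > 33 → go right; 54 > 53 → go right. Place as right child of 53.
Insert 44: 44 < 60 → go left; 44 > 22 → go right; 44 > 33 → go right; 44 < 53 → go left. Place as left child of 53.
Insert 51: 51 < 60 → go left; 51 > 22 → go right; 51 > 33 → go right; 51 < 53 → go left; 51 > 44 → go right. Place as right child of 44.
Insert 17: 17 < 60 → go left; 17 < 22 → go left; 17 > 10 → go right. Place as right child of 10.
Insert 16: 16 < 60 → go left; 16 < 22 → go left; 16 > 10 → go right; 16 < 17 → go left. Place as left child of 17.
Insert 62: 62 > 60 → go right. Place as right child of 60.
Insert 43: 43 < 60 → go left; 43 > 22 → go right; 43 > 33 → go right; 43 < 53 → go left; 43 < 44 → go left. Place as left child of 44.
Insert 20: 20 < 60 → go left; 20 < 22 → go left; 20 > 10 → go right; 20 > 17 → go right. Place as right child of 17.
Insert 28: 28 < 60 → go left; 28 > 22 → go right; 28 < 33 → go left. Place as left child of 33.
Insert 58: 58 < 60 → go left; 58 > 22 → go right; 58 > 33 → go right; 58 > 53 → go right; 58 > 54 → go right. Place as right child of 54.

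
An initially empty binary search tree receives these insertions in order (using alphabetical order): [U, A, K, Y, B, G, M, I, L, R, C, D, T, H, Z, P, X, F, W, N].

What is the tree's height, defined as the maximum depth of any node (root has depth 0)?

U: root
A: left child of U (depth 1)
K: right child of A (depth 2)
Y: right child of U (depth 1)
B: left child of K (depth 3)
G: right child of B (depth 4)
M: right child of K (depth 3)
I: right child of G (depth 5)
L: left child of M (depth 4)
R: right child of M (depth 4)
C: left child of G (depth 5)
D: right child of C (depth 6)
T: right child of R (depth 5)
H: left child of I (depth 6)
Z: right child of Y (depth 2)
P: left child of R (depth 5)
X: left child of Y (depth 2)
F: right child of D (depth 7)
W: left child of X (depth 3)
N: left child of P (depth 6)

The deepest node is F at depth 7.

7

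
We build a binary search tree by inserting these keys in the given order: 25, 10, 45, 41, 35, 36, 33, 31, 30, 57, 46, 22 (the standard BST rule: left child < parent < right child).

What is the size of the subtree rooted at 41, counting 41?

6

Insert 25: tree is empty, so 25 becomes the root.
Insert 10: 10 < 25 → go left. Place as left child of 25.
Insert 45: 45 > 25 → go right. Place as right child of 25.
Insert 41: 41 > 25 → go right; 41 < 45 → go left. Place as left child of 45.
Insert 35: 35 > 25 → go right; 35 < 45 → go left; 35 < 41 → go left. Place as left child of 41.
Insert 36: 36 > 25 → go right; 36 < 45 → go left; 36 < 41 → go left; 36 > 35 → go right. Place as right child of 35.
Insert 33: 33 > 25 → go right; 33 < 45 → go left; 33 < 41 → go left; 33 < 35 → go left. Place as left child of 35.
Insert 31: 31 > 25 → go right; 31 < 45 → go left; 31 < 41 → go left; 31 < 35 → go left; 31 < 33 → go left. Place as left child of 33.
Insert 30: 30 > 25 → go right; 30 < 45 → go left; 30 < 41 → go left; 30 < 35 → go left; 30 < 33 → go left; 30 < 31 → go left. Place as left child of 31.
Insert 57: 57 > 25 → go right; 57 > 45 → go right. Place as right child of 45.
Insert 46: 46 > 25 → go right; 46 > 45 → go right; 46 < 57 → go left. Place as left child of 57.
Insert 22: 22 < 25 → go left; 22 > 10 → go right. Place as right child of 10.

Subtree rooted at 41 contains: 41, 35, 33, 31, 30, 36 — 6 nodes.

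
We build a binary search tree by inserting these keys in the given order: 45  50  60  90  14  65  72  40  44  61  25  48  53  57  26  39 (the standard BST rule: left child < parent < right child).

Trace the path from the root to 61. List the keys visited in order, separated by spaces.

Insert 45: tree is empty, so 45 becomes the root.
Insert 50: 50 > 45 → go right. Place as right child of 45.
Insert 60: 60 > 45 → go right; 60 > 50 → go right. Place as right child of 50.
Insert 90: 90 > 45 → go right; 90 > 50 → go right; 90 > 60 → go right. Place as right child of 60.
Insert 14: 14 < 45 → go left. Place as left child of 45.
Insert 65: 65 > 45 → go right; 65 > 50 → go right; 65 > 60 → go right; 65 < 90 → go left. Place as left child of 90.
Insert 72: 72 > 45 → go right; 72 > 50 → go right; 72 > 60 → go right; 72 < 90 → go left; 72 > 65 → go right. Place as right child of 65.
Insert 40: 40 < 45 → go left; 40 > 14 → go right. Place as right child of 14.
Insert 44: 44 < 45 → go left; 44 > 14 → go right; 44 > 40 → go right. Place as right child of 40.
Insert 61: 61 > 45 → go right; 61 > 50 → go right; 61 > 60 → go right; 61 < 90 → go left; 61 < 65 → go left. Place as left child of 65.
Insert 25: 25 < 45 → go left; 25 > 14 → go right; 25 < 40 → go left. Place as left child of 40.
Insert 48: 48 > 45 → go right; 48 < 50 → go left. Place as left child of 50.
Insert 53: 53 > 45 → go right; 53 > 50 → go right; 53 < 60 → go left. Place as left child of 60.
Insert 57: 57 > 45 → go right; 57 > 50 → go right; 57 < 60 → go left; 57 > 53 → go right. Place as right child of 53.
Insert 26: 26 < 45 → go left; 26 > 14 → go right; 26 < 40 → go left; 26 > 25 → go right. Place as right child of 25.
Insert 39: 39 < 45 → go left; 39 > 14 → go right; 39 < 40 → go left; 39 > 25 → go right; 39 > 26 → go right. Place as right child of 26.

45 50 60 90 65 61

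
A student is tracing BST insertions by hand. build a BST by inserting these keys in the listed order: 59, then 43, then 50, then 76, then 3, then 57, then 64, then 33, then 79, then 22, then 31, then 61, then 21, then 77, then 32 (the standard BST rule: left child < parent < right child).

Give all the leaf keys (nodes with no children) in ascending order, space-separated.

21 32 57 61 77

59: root
43: left child of 59 (depth 1)
50: right child of 43 (depth 2)
76: right child of 59 (depth 1)
3: left child of 43 (depth 2)
57: right child of 50 (depth 3)
64: left child of 76 (depth 2)
33: right child of 3 (depth 3)
79: right child of 76 (depth 2)
22: left child of 33 (depth 4)
31: right child of 22 (depth 5)
61: left child of 64 (depth 3)
21: left child of 22 (depth 5)
77: left child of 79 (depth 3)
32: right child of 31 (depth 6)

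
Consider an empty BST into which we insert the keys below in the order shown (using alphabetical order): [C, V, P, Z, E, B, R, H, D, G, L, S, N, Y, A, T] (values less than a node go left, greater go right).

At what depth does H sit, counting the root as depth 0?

C: root
V: right child of C (depth 1)
P: left child of V (depth 2)
Z: right child of V (depth 2)
E: left child of P (depth 3)
B: left child of C (depth 1)
R: right child of P (depth 3)
H: right child of E (depth 4)
D: left child of E (depth 4)
G: left child of H (depth 5)
L: right child of H (depth 5)
S: right child of R (depth 4)
N: right child of L (depth 6)
Y: left child of Z (depth 3)
A: left child of B (depth 2)
T: right child of S (depth 5)

Path to H: C → V → P → E → H, which is 4 edges.

4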